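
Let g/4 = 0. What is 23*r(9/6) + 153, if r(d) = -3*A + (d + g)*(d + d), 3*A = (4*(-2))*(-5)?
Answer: -1327/2 ≈ -663.50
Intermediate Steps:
A = 40/3 (A = ((4*(-2))*(-5))/3 = (-8*(-5))/3 = (⅓)*40 = 40/3 ≈ 13.333)
g = 0 (g = 4*0 = 0)
r(d) = -40 + 2*d² (r(d) = -3*40/3 + (d + 0)*(d + d) = -40 + d*(2*d) = -40 + 2*d²)
23*r(9/6) + 153 = 23*(-40 + 2*(9/6)²) + 153 = 23*(-40 + 2*(9*(⅙))²) + 153 = 23*(-40 + 2*(3/2)²) + 153 = 23*(-40 + 2*(9/4)) + 153 = 23*(-40 + 9/2) + 153 = 23*(-71/2) + 153 = -1633/2 + 153 = -1327/2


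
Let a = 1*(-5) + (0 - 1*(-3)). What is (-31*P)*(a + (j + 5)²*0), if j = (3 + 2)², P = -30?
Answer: -1860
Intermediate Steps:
j = 25 (j = 5² = 25)
a = -2 (a = -5 + (0 + 3) = -5 + 3 = -2)
(-31*P)*(a + (j + 5)²*0) = (-31*(-30))*(-2 + (25 + 5)²*0) = 930*(-2 + 30²*0) = 930*(-2 + 900*0) = 930*(-2 + 0) = 930*(-2) = -1860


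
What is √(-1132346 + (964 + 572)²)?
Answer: 5*√49078 ≈ 1107.7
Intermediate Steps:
√(-1132346 + (964 + 572)²) = √(-1132346 + 1536²) = √(-1132346 + 2359296) = √1226950 = 5*√49078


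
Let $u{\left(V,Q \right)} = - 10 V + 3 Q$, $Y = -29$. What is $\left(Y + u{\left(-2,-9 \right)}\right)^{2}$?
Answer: $1296$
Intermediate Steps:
$\left(Y + u{\left(-2,-9 \right)}\right)^{2} = \left(-29 + \left(\left(-10\right) \left(-2\right) + 3 \left(-9\right)\right)\right)^{2} = \left(-29 + \left(20 - 27\right)\right)^{2} = \left(-29 - 7\right)^{2} = \left(-36\right)^{2} = 1296$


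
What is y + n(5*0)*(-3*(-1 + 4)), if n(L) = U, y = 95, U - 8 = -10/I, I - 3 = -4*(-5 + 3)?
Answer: 343/11 ≈ 31.182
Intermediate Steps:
I = 11 (I = 3 - 4*(-5 + 3) = 3 - 4*(-2) = 3 + 8 = 11)
U = 78/11 (U = 8 - 10/11 = 78/11 ≈ 7.0909)
n(L) = 78/11
y + n(5*0)*(-3*(-1 + 4)) = 95 + 78*(-3*(-1 + 4))/11 = 95 + 78*(-3*3)/11 = 95 + (78/11)*(-9) = 95 - 702/11 = 343/11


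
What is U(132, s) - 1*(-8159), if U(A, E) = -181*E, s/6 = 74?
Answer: -72205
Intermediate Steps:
s = 444 (s = 6*74 = 444)
U(132, s) - 1*(-8159) = -181*444 - 1*(-8159) = -80364 + 8159 = -72205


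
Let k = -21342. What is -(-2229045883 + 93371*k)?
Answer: 4221769765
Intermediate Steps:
-(-2229045883 + 93371*k) = -93371/(1/(-21342 - 23873)) = -93371/(1/(-45215)) = -93371/(-1/45215) = -93371*(-45215) = 4221769765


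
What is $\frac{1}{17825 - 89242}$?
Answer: $- \frac{1}{71417} \approx -1.4002 \cdot 10^{-5}$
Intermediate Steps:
$\frac{1}{17825 - 89242} = \frac{1}{-71417} = - \frac{1}{71417}$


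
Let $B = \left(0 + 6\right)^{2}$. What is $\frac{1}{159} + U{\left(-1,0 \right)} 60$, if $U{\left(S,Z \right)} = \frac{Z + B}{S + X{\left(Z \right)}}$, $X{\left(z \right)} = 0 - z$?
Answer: $- \frac{343439}{159} \approx -2160.0$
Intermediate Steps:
$X{\left(z \right)} = - z$
$B = 36$ ($B = 6^{2} = 36$)
$U{\left(S,Z \right)} = \frac{36 + Z}{S - Z}$ ($U{\left(S,Z \right)} = \frac{Z + 36}{S - Z} = \frac{36 + Z}{S - Z}$)
$\frac{1}{159} + U{\left(-1,0 \right)} 60 = \frac{1}{159} + \frac{36 + 0}{-1 - 0} \cdot 60 = \frac{1}{159} + \frac{1}{-1 + 0} \cdot 36 \cdot 60 = \frac{1}{159} + \frac{1}{-1} \cdot 36 \cdot 60 = \frac{1}{159} + \left(-1\right) 36 \cdot 60 = \frac{1}{159} - 2160 = - \frac{343439}{159}$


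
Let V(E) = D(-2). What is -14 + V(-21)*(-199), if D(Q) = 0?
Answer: -14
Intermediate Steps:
V(E) = 0
-14 + V(-21)*(-199) = -14 + 0*(-199) = -14 + 0 = -14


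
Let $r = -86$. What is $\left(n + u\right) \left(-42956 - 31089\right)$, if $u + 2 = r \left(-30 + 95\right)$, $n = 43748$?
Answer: $-2825261020$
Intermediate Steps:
$u = -5592$ ($u = -2 - 86 \left(-30 + 95\right) = -2 - 5590 = -5592$)
$\left(n + u\right) \left(-42956 - 31089\right) = \left(43748 - 5592\right) \left(-42956 - 31089\right) = 38156 \left(-74045\right) = -2825261020$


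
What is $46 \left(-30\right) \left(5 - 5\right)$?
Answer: $0$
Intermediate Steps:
$46 \left(-30\right) \left(5 - 5\right) = - 1380 \left(5 - 5\right) = \left(-1380\right) 0 = 0$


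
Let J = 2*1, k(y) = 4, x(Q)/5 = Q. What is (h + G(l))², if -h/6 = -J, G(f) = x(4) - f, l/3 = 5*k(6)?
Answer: 784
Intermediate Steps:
x(Q) = 5*Q
J = 2
l = 60 (l = 3*(5*4) = 3*20 = 60)
G(f) = 20 - f (G(f) = 5*4 - f = 20 - f)
h = 12 (h = -(-6)*2 = -6*(-2) = 12)
(h + G(l))² = (12 + (20 - 1*60))² = (12 + (20 - 60))² = (12 - 40)² = (-28)² = 784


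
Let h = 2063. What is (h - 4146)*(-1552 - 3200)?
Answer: 9898416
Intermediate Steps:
(h - 4146)*(-1552 - 3200) = (2063 - 4146)*(-1552 - 3200) = -2083*(-4752) = 9898416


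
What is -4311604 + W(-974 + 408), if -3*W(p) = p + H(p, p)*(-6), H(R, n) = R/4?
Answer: -12935095/3 ≈ -4.3117e+6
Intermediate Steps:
H(R, n) = R/4 (H(R, n) = R*(1/4) = R/4)
W(p) = p/6 (W(p) = -(p + (p/4)*(-6))/3 = -(p - 3*p/2)/3 = -(-1)*p/6 = p/6)
-4311604 + W(-974 + 408) = -4311604 + (-974 + 408)/6 = -4311604 + (1/6)*(-566) = -4311604 - 283/3 = -12935095/3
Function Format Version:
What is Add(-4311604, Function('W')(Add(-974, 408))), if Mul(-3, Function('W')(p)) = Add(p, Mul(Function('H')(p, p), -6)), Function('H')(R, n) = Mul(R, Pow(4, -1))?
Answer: Rational(-12935095, 3) ≈ -4.3117e+6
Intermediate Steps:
Function('H')(R, n) = Mul(Rational(1, 4), R) (Function('H')(R, n) = Mul(R, Rational(1, 4)) = Mul(Rational(1, 4), R))
Function('W')(p) = Mul(Rational(1, 6), p) (Function('W')(p) = Mul(Rational(-1, 3), Add(p, Mul(Mul(Rational(1, 4), p), -6))) = Mul(Rational(-1, 3), Add(p, Mul(Rational(-3, 2), p))) = Mul(Rational(-1, 3), Mul(Rational(-1, 2), p)) = Mul(Rational(1, 6), p))
Add(-4311604, Function('W')(Add(-974, 408))) = Add(-4311604, Mul(Rational(1, 6), Add(-974, 408))) = Add(-4311604, Mul(Rational(1, 6), -566)) = Add(-4311604, Rational(-283, 3)) = Rational(-12935095, 3)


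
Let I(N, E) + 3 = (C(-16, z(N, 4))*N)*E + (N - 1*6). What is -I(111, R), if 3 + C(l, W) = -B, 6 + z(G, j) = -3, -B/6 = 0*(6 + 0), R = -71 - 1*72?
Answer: -47721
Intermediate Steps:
R = -143 (R = -71 - 72 = -143)
B = 0 (B = -0*(6 + 0) = -0*6 = -6*0 = 0)
z(G, j) = -9 (z(G, j) = -6 - 3 = -9)
C(l, W) = -3 (C(l, W) = -3 - 1*0 = -3 + 0 = -3)
I(N, E) = -9 + N - 3*E*N (I(N, E) = -3 + ((-3*N)*E + (N - 1*6)) = -3 + (-3*E*N + (N - 6)) = -3 + (-3*E*N + (-6 + N)) = -3 + (-6 + N - 3*E*N) = -9 + N - 3*E*N)
-I(111, R) = -(-9 + 111 - 3*(-143)*111) = -(-9 + 111 + 47619) = -1*47721 = -47721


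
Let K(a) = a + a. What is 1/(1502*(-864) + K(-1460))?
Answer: -1/1300648 ≈ -7.6885e-7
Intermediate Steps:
K(a) = 2*a
1/(1502*(-864) + K(-1460)) = 1/(1502*(-864) + 2*(-1460)) = 1/(-1297728 - 2920) = 1/(-1300648) = -1/1300648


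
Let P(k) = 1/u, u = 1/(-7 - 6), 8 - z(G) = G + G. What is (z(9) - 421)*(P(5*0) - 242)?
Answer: 109905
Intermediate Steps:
z(G) = 8 - 2*G (z(G) = 8 - (G + G) = 8 - 2*G)
u = -1/13 (u = 1/(-13) = -1/13 ≈ -0.076923)
P(k) = -13 (P(k) = 1/(-1/13) = -13)
(z(9) - 421)*(P(5*0) - 242) = ((8 - 2*9) - 421)*(-13 - 242) = ((8 - 18) - 421)*(-255) = (-10 - 421)*(-255) = -431*(-255) = 109905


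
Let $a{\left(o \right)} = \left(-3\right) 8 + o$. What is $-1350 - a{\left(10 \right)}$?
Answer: $-1336$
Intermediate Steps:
$a{\left(o \right)} = -24 + o$
$-1350 - a{\left(10 \right)} = -1350 - \left(-24 + 10\right) = -1350 - -14 = -1350 + 14 = -1336$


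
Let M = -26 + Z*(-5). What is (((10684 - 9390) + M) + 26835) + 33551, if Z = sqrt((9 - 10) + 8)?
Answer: 61654 - 5*sqrt(7) ≈ 61641.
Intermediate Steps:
Z = sqrt(7) (Z = sqrt(-1 + 8) = sqrt(7) ≈ 2.6458)
M = -26 - 5*sqrt(7) (M = -26 + sqrt(7)*(-5) = -26 - 5*sqrt(7) ≈ -39.229)
(((10684 - 9390) + M) + 26835) + 33551 = (((10684 - 9390) + (-26 - 5*sqrt(7))) + 26835) + 33551 = ((1294 + (-26 - 5*sqrt(7))) + 26835) + 33551 = ((1268 - 5*sqrt(7)) + 26835) + 33551 = (28103 - 5*sqrt(7)) + 33551 = 61654 - 5*sqrt(7)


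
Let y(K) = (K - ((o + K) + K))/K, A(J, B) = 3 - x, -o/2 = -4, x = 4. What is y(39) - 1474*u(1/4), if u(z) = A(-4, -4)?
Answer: 57439/39 ≈ 1472.8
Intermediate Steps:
o = 8 (o = -2*(-4) = 8)
A(J, B) = -1 (A(J, B) = 3 - 1*4 = 3 - 4 = -1)
u(z) = -1
y(K) = (-8 - K)/K (y(K) = (K - ((8 + K) + K))/K = (K - (8 + 2*K))/K = (K + (-8 - 2*K))/K = (-8 - K)/K)
y(39) - 1474*u(1/4) = (-8 - 1*39)/39 - 1474*(-1) = (-8 - 39)/39 + 1474 = (1/39)*(-47) + 1474 = -47/39 + 1474 = 57439/39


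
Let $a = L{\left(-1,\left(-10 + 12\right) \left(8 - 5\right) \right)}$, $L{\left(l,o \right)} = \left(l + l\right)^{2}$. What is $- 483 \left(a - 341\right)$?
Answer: $162771$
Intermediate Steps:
$L{\left(l,o \right)} = 4 l^{2}$ ($L{\left(l,o \right)} = \left(2 l\right)^{2} = 4 l^{2}$)
$a = 4$ ($a = 4 \left(-1\right)^{2} = 4 \cdot 1 = 4$)
$- 483 \left(a - 341\right) = - 483 \left(4 - 341\right) = \left(-483\right) \left(-337\right) = 162771$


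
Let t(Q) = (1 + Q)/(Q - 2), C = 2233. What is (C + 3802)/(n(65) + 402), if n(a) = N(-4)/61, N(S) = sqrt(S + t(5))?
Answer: 4513703235/300664243 - 368135*I*sqrt(2)/601328486 ≈ 15.012 - 0.00086579*I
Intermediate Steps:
t(Q) = (1 + Q)/(-2 + Q)
N(S) = sqrt(2 + S) (N(S) = sqrt(S + (1 + 5)/(-2 + 5)) = sqrt(S + 6/3) = sqrt(S + (1/3)*6) = sqrt(S + 2) = sqrt(2 + S))
n(a) = I*sqrt(2)/61 (n(a) = sqrt(2 - 4)/61 = sqrt(-2)*(1/61) = (I*sqrt(2))*(1/61) = I*sqrt(2)/61)
(C + 3802)/(n(65) + 402) = (2233 + 3802)/(I*sqrt(2)/61 + 402) = 6035/(402 + I*sqrt(2)/61)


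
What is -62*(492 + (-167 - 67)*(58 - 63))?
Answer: -103044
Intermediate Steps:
-62*(492 + (-167 - 67)*(58 - 63)) = -62*(492 - 234*(-5)) = -62*(492 + 1170) = -62*1662 = -103044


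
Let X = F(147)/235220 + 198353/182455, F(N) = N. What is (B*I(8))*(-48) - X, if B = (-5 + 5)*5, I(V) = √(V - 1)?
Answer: -9336682709/8583413020 ≈ -1.0878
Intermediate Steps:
I(V) = √(-1 + V)
B = 0 (B = 0*5 = 0)
X = 9336682709/8583413020 (X = 147/235220 + 198353/182455 = 9336682709/8583413020 ≈ 1.0878)
(B*I(8))*(-48) - X = (0*√(-1 + 8))*(-48) - 1*9336682709/8583413020 = (0*√7)*(-48) - 9336682709/8583413020 = 0*(-48) - 9336682709/8583413020 = 0 - 9336682709/8583413020 = -9336682709/8583413020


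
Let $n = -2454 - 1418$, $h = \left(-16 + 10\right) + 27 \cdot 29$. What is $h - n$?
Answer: $4649$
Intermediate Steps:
$h = 777$ ($h = -6 + 783 = 777$)
$n = -3872$ ($n = -2454 - 1418 = -3872$)
$h - n = 777 - -3872 = 777 + 3872 = 4649$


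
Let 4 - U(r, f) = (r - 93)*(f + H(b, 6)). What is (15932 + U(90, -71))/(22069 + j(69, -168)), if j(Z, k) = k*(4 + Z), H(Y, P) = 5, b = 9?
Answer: 15738/9805 ≈ 1.6051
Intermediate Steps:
U(r, f) = 4 - (-93 + r)*(5 + f) (U(r, f) = 4 - (r - 93)*(f + 5) = 4 - (-93 + r)*(5 + f))
(15932 + U(90, -71))/(22069 + j(69, -168)) = (15932 + (469 - 5*90 + 93*(-71) - 1*(-71)*90))/(22069 - 168*(4 + 69)) = (15932 + (469 - 450 - 6603 + 6390))/(22069 - 168*73) = (15932 - 194)/(22069 - 12264) = 15738/9805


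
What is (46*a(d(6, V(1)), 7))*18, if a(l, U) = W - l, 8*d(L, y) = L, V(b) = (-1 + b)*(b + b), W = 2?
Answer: 1035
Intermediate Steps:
V(b) = 2*b*(-1 + b) (V(b) = (-1 + b)*(2*b) = 2*b*(-1 + b))
d(L, y) = L/8
a(l, U) = 2 - l
(46*a(d(6, V(1)), 7))*18 = (46*(2 - 6/8))*18 = (46*(2 - 1*¾))*18 = (46*(2 - ¾))*18 = (46*(5/4))*18 = (115/2)*18 = 1035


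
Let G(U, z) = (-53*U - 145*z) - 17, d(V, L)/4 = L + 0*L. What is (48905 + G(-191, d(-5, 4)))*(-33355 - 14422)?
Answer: -2708525907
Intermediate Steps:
d(V, L) = 4*L (d(V, L) = 4*(L + 0*L) = 4*(L + 0) = 4*L)
G(U, z) = -17 - 145*z - 53*U (G(U, z) = (-145*z - 53*U) - 17 = -17 - 145*z - 53*U)
(48905 + G(-191, d(-5, 4)))*(-33355 - 14422) = (48905 + (-17 - 580*4 - 53*(-191)))*(-33355 - 14422) = (48905 + (-17 - 145*16 + 10123))*(-47777) = (48905 + (-17 - 2320 + 10123))*(-47777) = (48905 + 7786)*(-47777) = 56691*(-47777) = -2708525907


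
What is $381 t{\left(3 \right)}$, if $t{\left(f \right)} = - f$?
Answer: $-1143$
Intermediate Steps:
$381 t{\left(3 \right)} = 381 \left(\left(-1\right) 3\right) = 381 \left(-3\right) = -1143$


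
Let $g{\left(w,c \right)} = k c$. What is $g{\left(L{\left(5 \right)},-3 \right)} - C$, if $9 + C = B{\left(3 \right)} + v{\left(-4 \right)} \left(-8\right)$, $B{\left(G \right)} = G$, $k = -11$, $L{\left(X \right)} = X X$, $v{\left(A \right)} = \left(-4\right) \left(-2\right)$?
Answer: $103$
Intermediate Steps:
$v{\left(A \right)} = 8$
$L{\left(X \right)} = X^{2}$
$C = -70$ ($C = -9 + \left(3 + 8 \left(-8\right)\right) = -9 + \left(3 - 64\right) = -9 - 61 = -70$)
$g{\left(w,c \right)} = - 11 c$
$g{\left(L{\left(5 \right)},-3 \right)} - C = \left(-11\right) \left(-3\right) - -70 = 33 + 70 = 103$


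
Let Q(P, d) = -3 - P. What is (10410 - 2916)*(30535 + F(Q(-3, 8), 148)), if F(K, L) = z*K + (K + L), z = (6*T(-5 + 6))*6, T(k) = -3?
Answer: 229938402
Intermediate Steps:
z = -108 (z = (6*(-3))*6 = -18*6 = -108)
F(K, L) = L - 107*K (F(K, L) = -108*K + (K + L) = L - 107*K)
(10410 - 2916)*(30535 + F(Q(-3, 8), 148)) = (10410 - 2916)*(30535 + (148 - 107*(-3 - 1*(-3)))) = 7494*(30535 + (148 - 107*(-3 + 3))) = 7494*(30535 + (148 - 107*0)) = 7494*(30535 + (148 + 0)) = 7494*(30535 + 148) = 7494*30683 = 229938402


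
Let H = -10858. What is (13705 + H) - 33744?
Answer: -30897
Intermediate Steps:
(13705 + H) - 33744 = (13705 - 10858) - 33744 = 2847 - 33744 = -30897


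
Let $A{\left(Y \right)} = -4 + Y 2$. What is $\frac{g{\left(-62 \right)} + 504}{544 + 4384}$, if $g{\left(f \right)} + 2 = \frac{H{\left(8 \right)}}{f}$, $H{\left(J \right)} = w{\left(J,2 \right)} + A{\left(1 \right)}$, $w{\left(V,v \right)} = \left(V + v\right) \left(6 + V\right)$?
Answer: $\frac{15493}{152768} \approx 0.10142$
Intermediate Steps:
$A{\left(Y \right)} = -4 + 2 Y$
$w{\left(V,v \right)} = \left(6 + V\right) \left(V + v\right)$
$H{\left(J \right)} = 10 + J^{2} + 8 J$ ($H{\left(J \right)} = \left(J^{2} + 6 J + 6 \cdot 2 + J 2\right) + \left(-4 + 2 \cdot 1\right) = \left(J^{2} + 6 J + 12 + 2 J\right) + \left(-4 + 2\right) = \left(12 + J^{2} + 8 J\right) - 2 = 10 + J^{2} + 8 J$)
$g{\left(f \right)} = -2 + \frac{138}{f}$ ($g{\left(f \right)} = -2 + \frac{10 + 8^{2} + 8 \cdot 8}{f} = -2 + \frac{10 + 64 + 64}{f} = -2 + \frac{138}{f}$)
$\frac{g{\left(-62 \right)} + 504}{544 + 4384} = \frac{\left(-2 + \frac{138}{-62}\right) + 504}{544 + 4384} = \frac{\left(-2 + 138 \left(- \frac{1}{62}\right)\right) + 504}{4928} = \left(\left(-2 - \frac{69}{31}\right) + 504\right) \frac{1}{4928} = \left(- \frac{131}{31} + 504\right) \frac{1}{4928} = \frac{15493}{31} \cdot \frac{1}{4928} = \frac{15493}{152768}$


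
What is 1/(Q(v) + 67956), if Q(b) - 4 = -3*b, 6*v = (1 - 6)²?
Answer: 2/135895 ≈ 1.4717e-5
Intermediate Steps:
v = 25/6 (v = (1 - 6)²/6 = (⅙)*(-5)² = (⅙)*25 = 25/6 ≈ 4.1667)
Q(b) = 4 - 3*b
1/(Q(v) + 67956) = 1/((4 - 3*25/6) + 67956) = 1/((4 - 25/2) + 67956) = 1/(-17/2 + 67956) = 1/(135895/2) = 2/135895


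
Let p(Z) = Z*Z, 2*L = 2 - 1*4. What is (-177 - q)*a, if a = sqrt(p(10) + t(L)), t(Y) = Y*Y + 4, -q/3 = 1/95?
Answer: -16812*sqrt(105)/95 ≈ -1813.4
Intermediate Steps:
q = -3/95 ≈ -0.031579
L = -1 (L = (2 - 1*4)/2 = (2 - 4)/2 = (1/2)*(-2) = -1)
p(Z) = Z**2
t(Y) = 4 + Y**2 (t(Y) = Y**2 + 4 = 4 + Y**2)
a = sqrt(105) (a = sqrt(10**2 + (4 + (-1)**2)) = sqrt(100 + (4 + 1)) = sqrt(100 + 5) = sqrt(105) ≈ 10.247)
(-177 - q)*a = (-177 - 1*(-3/95))*sqrt(105) = (-177 + 3/95)*sqrt(105) = -16812*sqrt(105)/95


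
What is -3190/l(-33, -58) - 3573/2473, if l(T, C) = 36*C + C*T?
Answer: 125296/7419 ≈ 16.889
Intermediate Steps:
-3190/l(-33, -58) - 3573/2473 = -3190*(-1/(58*(36 - 33))) - 3573/2473 = -3190/((-58*3)) - 3573*1/2473 = -3190/(-174) - 3573/2473 = -3190*(-1/174) - 3573/2473 = 55/3 - 3573/2473 = 125296/7419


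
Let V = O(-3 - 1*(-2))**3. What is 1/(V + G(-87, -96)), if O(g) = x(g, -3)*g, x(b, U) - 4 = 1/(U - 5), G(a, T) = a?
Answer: -512/74335 ≈ -0.0068877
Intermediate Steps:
x(b, U) = 4 + 1/(-5 + U) (x(b, U) = 4 + 1/(U - 5) = 4 + 1/(-5 + U))
O(g) = 31*g/8 (O(g) = ((-19 + 4*(-3))/(-5 - 3))*g = ((-19 - 12)/(-8))*g = (-1/8*(-31))*g = 31*g/8)
V = -29791/512 (V = (31*(-3 - 1*(-2))/8)**3 = (31*(-3 + 2)/8)**3 = ((31/8)*(-1))**3 = (-31/8)**3 = -29791/512 ≈ -58.186)
1/(V + G(-87, -96)) = 1/(-29791/512 - 87) = 1/(-74335/512) = -512/74335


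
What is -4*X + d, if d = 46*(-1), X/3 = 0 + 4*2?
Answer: -142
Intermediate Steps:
X = 24 (X = 3*(0 + 4*2) = 3*(0 + 8) = 3*8 = 24)
d = -46
-4*X + d = -4*24 - 46 = -96 - 46 = -142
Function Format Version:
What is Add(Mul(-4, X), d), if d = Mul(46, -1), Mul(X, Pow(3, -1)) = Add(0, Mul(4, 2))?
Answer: -142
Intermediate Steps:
X = 24 (X = Mul(3, Add(0, Mul(4, 2))) = Mul(3, Add(0, 8)) = Mul(3, 8) = 24)
d = -46
Add(Mul(-4, X), d) = Add(Mul(-4, 24), -46) = Add(-96, -46) = -142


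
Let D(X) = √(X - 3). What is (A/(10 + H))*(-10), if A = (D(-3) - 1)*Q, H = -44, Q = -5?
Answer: 25/17 - 25*I*√6/17 ≈ 1.4706 - 3.6022*I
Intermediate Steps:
D(X) = √(-3 + X)
A = 5 - 5*I*√6 (A = (√(-3 - 3) - 1)*(-5) = (√(-6) - 1)*(-5) = (I*√6 - 1)*(-5) = (-1 + I*√6)*(-5) = 5 - 5*I*√6 ≈ 5.0 - 12.247*I)
(A/(10 + H))*(-10) = ((5 - 5*I*√6)/(10 - 44))*(-10) = ((5 - 5*I*√6)/(-34))*(-10) = -(5 - 5*I*√6)/34*(-10) = (-5/34 + 5*I*√6/34)*(-10) = 25/17 - 25*I*√6/17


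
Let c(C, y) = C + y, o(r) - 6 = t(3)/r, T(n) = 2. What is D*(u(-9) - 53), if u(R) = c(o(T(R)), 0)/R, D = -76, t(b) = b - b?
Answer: 12236/3 ≈ 4078.7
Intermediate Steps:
t(b) = 0
o(r) = 6 (o(r) = 6 + 0/r = 6 + 0 = 6)
u(R) = 6/R (u(R) = (6 + 0)/R = 6/R)
D*(u(-9) - 53) = -76*(6/(-9) - 53) = -76*(6*(-⅑) - 53) = -76*(-⅔ - 53) = -76*(-161/3) = 12236/3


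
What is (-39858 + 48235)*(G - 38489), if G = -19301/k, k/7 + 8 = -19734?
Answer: -44556672966005/138194 ≈ -3.2242e+8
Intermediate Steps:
k = -138194 (k = -56 + 7*(-19734) = -56 - 138138 = -138194)
G = 19301/138194 (G = -19301/(-138194) = -19301*(-1/138194) = 19301/138194 ≈ 0.13967)
(-39858 + 48235)*(G - 38489) = (-39858 + 48235)*(19301/138194 - 38489) = 8377*(-5318929565/138194) = -44556672966005/138194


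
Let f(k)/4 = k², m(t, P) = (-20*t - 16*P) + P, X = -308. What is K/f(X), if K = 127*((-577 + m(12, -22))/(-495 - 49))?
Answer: 61849/206424064 ≈ 0.00029962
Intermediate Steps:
m(t, P) = -20*t - 15*P
K = 61849/544 (K = 127*((-577 + (-20*12 - 15*(-22)))/(-495 - 49)) = 127*((-577 + (-240 + 330))/(-544)) = 127*((-577 + 90)*(-1/544)) = 127*(-487*(-1/544)) = 127*(487/544) = 61849/544 ≈ 113.69)
f(k) = 4*k²
K/f(X) = 61849/(544*((4*(-308)²))) = 61849/(544*((4*94864))) = (61849/544)/379456 = (61849/544)*(1/379456) = 61849/206424064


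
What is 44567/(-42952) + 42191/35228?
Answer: 60545389/378278264 ≈ 0.16006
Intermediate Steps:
44567/(-42952) + 42191/35228 = 44567*(-1/42952) + 42191*(1/35228) = -44567/42952 + 42191/35228 = 60545389/378278264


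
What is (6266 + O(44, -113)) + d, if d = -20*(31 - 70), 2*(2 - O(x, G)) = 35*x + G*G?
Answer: -213/2 ≈ -106.50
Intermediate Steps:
O(x, G) = 2 - 35*x/2 - G**2/2 (O(x, G) = 2 - (35*x + G*G)/2 = 2 - (35*x + G**2)/2 = 2 - (G**2 + 35*x)/2 = 2 + (-35*x/2 - G**2/2) = 2 - 35*x/2 - G**2/2)
d = 780 (d = -20*(-39) = 780)
(6266 + O(44, -113)) + d = (6266 + (2 - 35/2*44 - 1/2*(-113)**2)) + 780 = (6266 + (2 - 770 - 1/2*12769)) + 780 = (6266 + (2 - 770 - 12769/2)) + 780 = (6266 - 14305/2) + 780 = -1773/2 + 780 = -213/2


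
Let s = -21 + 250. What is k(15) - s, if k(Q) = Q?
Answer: -214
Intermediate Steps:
s = 229
k(15) - s = 15 - 1*229 = 15 - 229 = -214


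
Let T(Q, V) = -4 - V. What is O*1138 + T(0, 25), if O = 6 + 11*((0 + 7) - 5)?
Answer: 31835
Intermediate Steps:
O = 28 (O = 6 + 11*(7 - 5) = 6 + 11*2 = 6 + 22 = 28)
O*1138 + T(0, 25) = 28*1138 + (-4 - 1*25) = 31864 + (-4 - 25) = 31864 - 29 = 31835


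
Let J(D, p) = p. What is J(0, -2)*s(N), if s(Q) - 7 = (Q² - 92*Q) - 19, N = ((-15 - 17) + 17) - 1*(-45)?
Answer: 3744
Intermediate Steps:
N = 30 (N = (-32 + 17) + 45 = -15 + 45 = 30)
s(Q) = -12 + Q² - 92*Q (s(Q) = 7 + ((Q² - 92*Q) - 19) = 7 + (-19 + Q² - 92*Q) = -12 + Q² - 92*Q)
J(0, -2)*s(N) = -2*(-12 + 30² - 92*30) = -2*(-12 + 900 - 2760) = -2*(-1872) = 3744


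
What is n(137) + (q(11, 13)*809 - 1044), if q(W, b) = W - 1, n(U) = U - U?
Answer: 7046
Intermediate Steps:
n(U) = 0
q(W, b) = -1 + W
n(137) + (q(11, 13)*809 - 1044) = 0 + ((-1 + 11)*809 - 1044) = 0 + (10*809 - 1044) = 0 + (8090 - 1044) = 0 + 7046 = 7046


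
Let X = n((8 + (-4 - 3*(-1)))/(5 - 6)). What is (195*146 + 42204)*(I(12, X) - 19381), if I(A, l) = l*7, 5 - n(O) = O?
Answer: -1363796178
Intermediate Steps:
n(O) = 5 - O
X = 12 (X = 5 - (8 + (-4 - 3*(-1)))/(5 - 6) = 5 - (8 + (-4 + 3))/(-1) = 5 - (8 - 1)*(-1) = 5 - 7*(-1) = 5 - 1*(-7) = 5 + 7 = 12)
I(A, l) = 7*l
(195*146 + 42204)*(I(12, X) - 19381) = (195*146 + 42204)*(7*12 - 19381) = (28470 + 42204)*(84 - 19381) = 70674*(-19297) = -1363796178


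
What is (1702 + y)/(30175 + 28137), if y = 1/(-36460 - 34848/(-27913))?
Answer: 1732079642751/59342555673184 ≈ 0.029188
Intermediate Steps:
y = -27913/1017673132 (y = 1/(-36460 - 34848*(-1/27913)) = 1/(-36460 + 34848/27913) = 1/(-1017673132/27913) = -27913/1017673132 ≈ -2.7428e-5)
(1702 + y)/(30175 + 28137) = (1702 - 27913/1017673132)/(30175 + 28137) = (1732079642751/1017673132)/58312 = (1732079642751/1017673132)*(1/58312) = 1732079642751/59342555673184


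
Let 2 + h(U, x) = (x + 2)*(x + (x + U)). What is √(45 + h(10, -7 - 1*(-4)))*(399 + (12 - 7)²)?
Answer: 424*√39 ≈ 2647.9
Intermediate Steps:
h(U, x) = -2 + (2 + x)*(U + 2*x) (h(U, x) = -2 + (x + 2)*(x + (x + U)) = -2 + (2 + x)*(x + (U + x)) = -2 + (2 + x)*(U + 2*x))
√(45 + h(10, -7 - 1*(-4)))*(399 + (12 - 7)²) = √(45 + (-2 + 2*10 + 2*(-7 - 1*(-4))² + 4*(-7 - 1*(-4)) + 10*(-7 - 1*(-4))))*(399 + (12 - 7)²) = √(45 + (-2 + 20 + 2*(-7 + 4)² + 4*(-7 + 4) + 10*(-7 + 4)))*(399 + 5²) = √(45 + (-2 + 20 + 2*(-3)² + 4*(-3) + 10*(-3)))*(399 + 25) = √(45 + (-2 + 20 + 2*9 - 12 - 30))*424 = √(45 + (-2 + 20 + 18 - 12 - 30))*424 = √(45 - 6)*424 = √39*424 = 424*√39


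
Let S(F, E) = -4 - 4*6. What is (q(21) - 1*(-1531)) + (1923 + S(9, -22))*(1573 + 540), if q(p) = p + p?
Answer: 4005708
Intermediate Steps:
q(p) = 2*p
S(F, E) = -28 (S(F, E) = -4 - 24 = -28)
(q(21) - 1*(-1531)) + (1923 + S(9, -22))*(1573 + 540) = (2*21 - 1*(-1531)) + (1923 - 28)*(1573 + 540) = (42 + 1531) + 1895*2113 = 1573 + 4004135 = 4005708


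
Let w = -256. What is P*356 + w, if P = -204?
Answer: -72880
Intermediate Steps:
P*356 + w = -204*356 - 256 = -72624 - 256 = -72880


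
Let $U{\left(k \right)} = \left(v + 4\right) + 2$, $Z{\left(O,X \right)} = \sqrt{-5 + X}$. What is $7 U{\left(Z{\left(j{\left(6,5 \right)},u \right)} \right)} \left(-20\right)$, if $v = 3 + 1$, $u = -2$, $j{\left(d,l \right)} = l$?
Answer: $-1400$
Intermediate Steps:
$v = 4$
$U{\left(k \right)} = 10$ ($U{\left(k \right)} = \left(4 + 4\right) + 2 = 8 + 2 = 10$)
$7 U{\left(Z{\left(j{\left(6,5 \right)},u \right)} \right)} \left(-20\right) = 7 \cdot 10 \left(-20\right) = 70 \left(-20\right) = -1400$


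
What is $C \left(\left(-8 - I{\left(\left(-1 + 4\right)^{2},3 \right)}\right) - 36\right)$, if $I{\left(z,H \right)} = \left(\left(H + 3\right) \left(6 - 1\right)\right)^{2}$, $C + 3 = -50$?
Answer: $50032$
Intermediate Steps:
$C = -53$ ($C = -3 - 50 = -53$)
$I{\left(z,H \right)} = \left(15 + 5 H\right)^{2}$ ($I{\left(z,H \right)} = \left(\left(3 + H\right) 5\right)^{2} = \left(15 + 5 H\right)^{2}$)
$C \left(\left(-8 - I{\left(\left(-1 + 4\right)^{2},3 \right)}\right) - 36\right) = - 53 \left(\left(-8 - 25 \left(3 + 3\right)^{2}\right) - 36\right) = - 53 \left(\left(-8 - 25 \cdot 6^{2}\right) - 36\right) = - 53 \left(\left(-8 - 25 \cdot 36\right) - 36\right) = - 53 \left(\left(-8 - 900\right) - 36\right) = - 53 \left(-908 - 36\right) = \left(-53\right) \left(-944\right) = 50032$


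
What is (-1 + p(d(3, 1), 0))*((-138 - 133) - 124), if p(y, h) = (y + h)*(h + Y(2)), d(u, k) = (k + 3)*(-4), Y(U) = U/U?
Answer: 6715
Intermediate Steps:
Y(U) = 1
d(u, k) = -12 - 4*k (d(u, k) = (3 + k)*(-4) = -12 - 4*k)
p(y, h) = (1 + h)*(h + y) (p(y, h) = (y + h)*(h + 1) = (h + y)*(1 + h) = (1 + h)*(h + y))
(-1 + p(d(3, 1), 0))*((-138 - 133) - 124) = (-1 + (0 + (-12 - 4*1) + 0² + 0*(-12 - 4*1)))*((-138 - 133) - 124) = (-1 + (0 + (-12 - 4) + 0 + 0*(-12 - 4)))*(-271 - 124) = (-1 + (0 - 16 + 0 + 0*(-16)))*(-395) = (-1 + (0 - 16 + 0 + 0))*(-395) = (-1 - 16)*(-395) = -17*(-395) = 6715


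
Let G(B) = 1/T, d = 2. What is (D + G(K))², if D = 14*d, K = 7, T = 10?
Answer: 78961/100 ≈ 789.61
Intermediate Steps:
D = 28 (D = 14*2 = 28)
G(B) = ⅒ (G(B) = 1/10 = ⅒)
(D + G(K))² = (28 + ⅒)² = (281/10)² = 78961/100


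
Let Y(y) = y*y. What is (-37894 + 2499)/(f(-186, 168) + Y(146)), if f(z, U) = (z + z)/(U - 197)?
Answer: -1026455/618536 ≈ -1.6595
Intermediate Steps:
f(z, U) = 2*z/(-197 + U) (f(z, U) = (2*z)/(-197 + U) = 2*z/(-197 + U))
Y(y) = y²
(-37894 + 2499)/(f(-186, 168) + Y(146)) = (-37894 + 2499)/(2*(-186)/(-197 + 168) + 146²) = -35395/(2*(-186)/(-29) + 21316) = -35395/(2*(-186)*(-1/29) + 21316) = -35395/(372/29 + 21316) = -35395/618536/29 = -35395*29/618536 = -1026455/618536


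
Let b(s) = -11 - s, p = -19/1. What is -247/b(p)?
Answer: -247/8 ≈ -30.875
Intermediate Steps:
p = -19 (p = -19*1 = -19)
-247/b(p) = -247/(-11 - 1*(-19)) = -247/(-11 + 19) = -247/8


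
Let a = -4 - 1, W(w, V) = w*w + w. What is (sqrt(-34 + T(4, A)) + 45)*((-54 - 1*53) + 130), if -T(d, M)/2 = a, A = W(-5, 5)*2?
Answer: 1035 + 46*I*sqrt(6) ≈ 1035.0 + 112.68*I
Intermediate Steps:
W(w, V) = w + w**2 (W(w, V) = w**2 + w = w + w**2)
a = -5
A = 40 (A = -5*(1 - 5)*2 = -5*(-4)*2 = 20*2 = 40)
T(d, M) = 10 (T(d, M) = -2*(-5) = 10)
(sqrt(-34 + T(4, A)) + 45)*((-54 - 1*53) + 130) = (sqrt(-34 + 10) + 45)*((-54 - 1*53) + 130) = (sqrt(-24) + 45)*((-54 - 53) + 130) = (2*I*sqrt(6) + 45)*(-107 + 130) = (45 + 2*I*sqrt(6))*23 = 1035 + 46*I*sqrt(6)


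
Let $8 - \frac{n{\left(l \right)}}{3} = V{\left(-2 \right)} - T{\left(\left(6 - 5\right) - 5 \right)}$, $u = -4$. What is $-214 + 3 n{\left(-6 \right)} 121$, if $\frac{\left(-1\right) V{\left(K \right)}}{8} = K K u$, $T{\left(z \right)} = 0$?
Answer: $-130894$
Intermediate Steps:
$V{\left(K \right)} = 32 K^{2}$ ($V{\left(K \right)} = - 8 K K \left(-4\right) = - 8 K^{2} \left(-4\right) = - 8 \left(- 4 K^{2}\right) = 32 K^{2}$)
$n{\left(l \right)} = -360$ ($n{\left(l \right)} = 24 - 3 \left(32 \left(-2\right)^{2} - 0\right) = 24 - 3 \left(32 \cdot 4 + 0\right) = 24 - 3 \left(128 + 0\right) = 24 - 384 = -360$)
$-214 + 3 n{\left(-6 \right)} 121 = -214 + 3 \left(-360\right) 121 = -214 - 130680 = -130894$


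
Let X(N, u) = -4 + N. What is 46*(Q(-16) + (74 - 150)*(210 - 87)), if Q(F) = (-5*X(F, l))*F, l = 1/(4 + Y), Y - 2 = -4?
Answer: -503608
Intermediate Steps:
Y = -2 (Y = 2 - 4 = -2)
l = 1/2 (l = 1/(4 - 2) = 1/2 ≈ 0.50000)
Q(F) = F*(20 - 5*F) (Q(F) = (-5*(-4 + F))*F = (20 - 5*F)*F = F*(20 - 5*F))
46*(Q(-16) + (74 - 150)*(210 - 87)) = 46*(5*(-16)*(4 - 1*(-16)) + (74 - 150)*(210 - 87)) = 46*(5*(-16)*(4 + 16) - 76*123) = 46*(5*(-16)*20 - 9348) = 46*(-1600 - 9348) = 46*(-10948) = -503608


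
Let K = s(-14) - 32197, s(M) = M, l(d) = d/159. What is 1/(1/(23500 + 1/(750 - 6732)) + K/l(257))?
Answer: -36128288743/719971987114077 ≈ -5.0180e-5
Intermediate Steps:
l(d) = d/159 (l(d) = d*(1/159) = d/159)
K = -32211 (K = -14 - 32197 = -32211)
1/(1/(23500 + 1/(750 - 6732)) + K/l(257)) = 1/(1/(23500 + 1/(750 - 6732)) - 32211/((1/159)*257)) = 1/(1/(23500 + 1/(-5982)) - 32211/257/159) = 1/(1/(23500 - 1/5982) - 32211*159/257) = 1/(1/(140576999/5982) - 5121549/257) = 1/(5982/140576999 - 5121549/257) = 1/(-719971987114077/36128288743) = -36128288743/719971987114077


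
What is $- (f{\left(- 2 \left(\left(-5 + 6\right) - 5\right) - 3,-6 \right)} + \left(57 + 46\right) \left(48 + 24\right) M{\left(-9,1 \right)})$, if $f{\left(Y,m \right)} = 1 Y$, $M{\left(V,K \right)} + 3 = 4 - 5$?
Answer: $29659$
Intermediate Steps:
$M{\left(V,K \right)} = -4$ ($M{\left(V,K \right)} = -3 + \left(4 - 5\right) = -3 - 1 = -4$)
$f{\left(Y,m \right)} = Y$
$- (f{\left(- 2 \left(\left(-5 + 6\right) - 5\right) - 3,-6 \right)} + \left(57 + 46\right) \left(48 + 24\right) M{\left(-9,1 \right)}) = - (\left(- 2 \left(\left(-5 + 6\right) - 5\right) - 3\right) + \left(57 + 46\right) \left(48 + 24\right) \left(-4\right)) = - (\left(- 2 \left(1 - 5\right) - 3\right) + 103 \cdot 72 \left(-4\right)) = - (\left(\left(-2\right) \left(-4\right) - 3\right) + 7416 \left(-4\right)) = - (\left(8 - 3\right) - 29664) = - (5 - 29664) = \left(-1\right) \left(-29659\right) = 29659$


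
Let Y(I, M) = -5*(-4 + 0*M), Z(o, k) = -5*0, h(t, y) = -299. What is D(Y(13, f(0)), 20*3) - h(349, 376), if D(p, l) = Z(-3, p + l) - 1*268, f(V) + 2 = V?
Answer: 31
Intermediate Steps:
f(V) = -2 + V
Z(o, k) = 0
Y(I, M) = 20 (Y(I, M) = -5*(-4 + 0) = -5*(-4) = 20)
D(p, l) = -268 (D(p, l) = 0 - 1*268 = 0 - 268 = -268)
D(Y(13, f(0)), 20*3) - h(349, 376) = -268 - 1*(-299) = -268 + 299 = 31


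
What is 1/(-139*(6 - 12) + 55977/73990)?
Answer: 73990/61763637 ≈ 0.0011980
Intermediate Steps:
1/(-139*(6 - 12) + 55977/73990) = 1/(-139*(-6) + 55977*(1/73990)) = 1/(834 + 55977/73990) = 1/(61763637/73990) = 73990/61763637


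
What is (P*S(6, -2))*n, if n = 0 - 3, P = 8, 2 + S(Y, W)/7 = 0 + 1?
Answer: 168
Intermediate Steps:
S(Y, W) = -7 (S(Y, W) = -14 + 7*(0 + 1) = -14 + 7*1 = -14 + 7 = -7)
n = -3
(P*S(6, -2))*n = (8*(-7))*(-3) = -56*(-3) = 168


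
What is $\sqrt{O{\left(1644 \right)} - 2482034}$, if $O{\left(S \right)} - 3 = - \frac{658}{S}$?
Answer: $\frac{i \sqrt{1677068904642}}{822} \approx 1575.4 i$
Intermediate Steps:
$O{\left(S \right)} = 3 - \frac{658}{S}$
$\sqrt{O{\left(1644 \right)} - 2482034} = \sqrt{\left(3 - \frac{658}{1644}\right) - 2482034} = \sqrt{\left(3 - \frac{329}{822}\right) - 2482034} = \sqrt{\frac{2137}{822} - 2482034} = \sqrt{- \frac{2040229811}{822}} = \frac{i \sqrt{1677068904642}}{822}$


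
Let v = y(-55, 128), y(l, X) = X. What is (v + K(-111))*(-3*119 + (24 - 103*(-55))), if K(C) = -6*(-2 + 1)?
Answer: 714488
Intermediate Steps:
K(C) = 6 (K(C) = -6*(-1) = 6)
v = 128
(v + K(-111))*(-3*119 + (24 - 103*(-55))) = (128 + 6)*(-3*119 + (24 - 103*(-55))) = 134*(-357 + (24 + 5665)) = 134*(-357 + 5689) = 134*5332 = 714488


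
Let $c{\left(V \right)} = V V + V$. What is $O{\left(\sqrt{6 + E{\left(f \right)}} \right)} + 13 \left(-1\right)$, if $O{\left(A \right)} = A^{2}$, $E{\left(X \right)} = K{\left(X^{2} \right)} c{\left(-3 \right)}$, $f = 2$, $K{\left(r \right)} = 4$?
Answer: $17$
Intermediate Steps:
$c{\left(V \right)} = V + V^{2}$ ($c{\left(V \right)} = V^{2} + V = V + V^{2}$)
$E{\left(X \right)} = 24$ ($E{\left(X \right)} = 4 \left(- 3 \left(1 - 3\right)\right) = 4 \left(\left(-3\right) \left(-2\right)\right) = 4 \cdot 6 = 24$)
$O{\left(\sqrt{6 + E{\left(f \right)}} \right)} + 13 \left(-1\right) = \left(\sqrt{6 + 24}\right)^{2} + 13 \left(-1\right) = \left(\sqrt{30}\right)^{2} - 13 = 30 - 13 = 17$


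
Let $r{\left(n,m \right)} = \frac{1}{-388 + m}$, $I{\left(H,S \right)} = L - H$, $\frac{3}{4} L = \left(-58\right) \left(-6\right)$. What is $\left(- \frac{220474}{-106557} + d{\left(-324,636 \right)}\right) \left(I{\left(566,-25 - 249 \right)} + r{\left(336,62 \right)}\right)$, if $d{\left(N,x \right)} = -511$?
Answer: $\frac{163937752519}{3157962} \approx 51913.0$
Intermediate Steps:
$L = 464$ ($L = \frac{4 \left(\left(-58\right) \left(-6\right)\right)}{3} = \frac{4}{3} \cdot 348 = 464$)
$I{\left(H,S \right)} = 464 - H$
$\left(- \frac{220474}{-106557} + d{\left(-324,636 \right)}\right) \left(I{\left(566,-25 - 249 \right)} + r{\left(336,62 \right)}\right) = \left(- \frac{220474}{-106557} - 511\right) \left(\left(464 - 566\right) + \frac{1}{-388 + 62}\right) = \left(\left(-220474\right) \left(- \frac{1}{106557}\right) - 511\right) \left(\left(464 - 566\right) + \frac{1}{-326}\right) = \left(\frac{220474}{106557} - 511\right) \left(-102 - \frac{1}{326}\right) = \left(- \frac{54230153}{106557}\right) \left(- \frac{33253}{326}\right) = \frac{163937752519}{3157962}$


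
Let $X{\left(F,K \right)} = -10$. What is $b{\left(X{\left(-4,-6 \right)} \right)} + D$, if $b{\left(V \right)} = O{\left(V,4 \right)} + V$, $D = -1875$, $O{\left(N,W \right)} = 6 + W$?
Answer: $-1875$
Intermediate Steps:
$b{\left(V \right)} = 10 + V$ ($b{\left(V \right)} = \left(6 + 4\right) + V = 10 + V$)
$b{\left(X{\left(-4,-6 \right)} \right)} + D = \left(10 - 10\right) - 1875 = 0 - 1875 = -1875$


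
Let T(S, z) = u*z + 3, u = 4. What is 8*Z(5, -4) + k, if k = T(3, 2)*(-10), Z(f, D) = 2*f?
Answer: -30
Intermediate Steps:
T(S, z) = 3 + 4*z (T(S, z) = 4*z + 3 = 3 + 4*z)
k = -110 (k = (3 + 4*2)*(-10) = (3 + 8)*(-10) = 11*(-10) = -110)
8*Z(5, -4) + k = 8*(2*5) - 110 = 8*10 - 110 = 80 - 110 = -30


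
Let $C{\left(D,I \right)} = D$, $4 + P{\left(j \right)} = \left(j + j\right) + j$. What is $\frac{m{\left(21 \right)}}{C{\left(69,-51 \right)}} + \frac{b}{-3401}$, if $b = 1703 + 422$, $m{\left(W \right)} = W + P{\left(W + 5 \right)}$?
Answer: $\frac{176470}{234669} \approx 0.752$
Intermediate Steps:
$P{\left(j \right)} = -4 + 3 j$ ($P{\left(j \right)} = -4 + \left(\left(j + j\right) + j\right) = -4 + \left(2 j + j\right) = -4 + 3 j$)
$m{\left(W \right)} = 11 + 4 W$ ($m{\left(W \right)} = W + \left(-4 + 3 \left(W + 5\right)\right) = W + \left(-4 + 3 \left(5 + W\right)\right) = W + \left(-4 + \left(15 + 3 W\right)\right) = W + \left(11 + 3 W\right) = 11 + 4 W$)
$b = 2125$
$\frac{m{\left(21 \right)}}{C{\left(69,-51 \right)}} + \frac{b}{-3401} = \frac{11 + 4 \cdot 21}{69} + \frac{2125}{-3401} = \left(11 + 84\right) \frac{1}{69} + 2125 \left(- \frac{1}{3401}\right) = 95 \cdot \frac{1}{69} - \frac{2125}{3401} = \frac{95}{69} - \frac{2125}{3401} = \frac{176470}{234669}$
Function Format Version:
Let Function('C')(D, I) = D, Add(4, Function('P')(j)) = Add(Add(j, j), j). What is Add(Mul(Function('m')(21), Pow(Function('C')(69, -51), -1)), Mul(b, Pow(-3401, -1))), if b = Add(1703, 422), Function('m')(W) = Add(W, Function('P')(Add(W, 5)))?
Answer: Rational(176470, 234669) ≈ 0.75200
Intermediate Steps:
Function('P')(j) = Add(-4, Mul(3, j)) (Function('P')(j) = Add(-4, Add(Add(j, j), j)) = Add(-4, Add(Mul(2, j), j)) = Add(-4, Mul(3, j)))
Function('m')(W) = Add(11, Mul(4, W)) (Function('m')(W) = Add(W, Add(-4, Mul(3, Add(W, 5)))) = Add(W, Add(-4, Mul(3, Add(5, W)))) = Add(W, Add(-4, Add(15, Mul(3, W)))) = Add(W, Add(11, Mul(3, W))) = Add(11, Mul(4, W)))
b = 2125
Add(Mul(Function('m')(21), Pow(Function('C')(69, -51), -1)), Mul(b, Pow(-3401, -1))) = Add(Mul(Add(11, Mul(4, 21)), Pow(69, -1)), Mul(2125, Pow(-3401, -1))) = Add(Mul(Add(11, 84), Rational(1, 69)), Mul(2125, Rational(-1, 3401))) = Add(Mul(95, Rational(1, 69)), Rational(-2125, 3401)) = Add(Rational(95, 69), Rational(-2125, 3401)) = Rational(176470, 234669)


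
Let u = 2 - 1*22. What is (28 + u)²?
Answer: 64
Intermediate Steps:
u = -20 (u = 2 - 22 = -20)
(28 + u)² = (28 - 20)² = 8² = 64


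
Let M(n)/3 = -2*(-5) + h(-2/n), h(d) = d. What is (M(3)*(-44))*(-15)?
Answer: 18480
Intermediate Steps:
M(n) = 30 - 6/n (M(n) = 3*(-2*(-5) - 2/n) = 3*(10 - 2/n) = 30 - 6/n)
(M(3)*(-44))*(-15) = ((30 - 6/3)*(-44))*(-15) = ((30 - 6*⅓)*(-44))*(-15) = ((30 - 2)*(-44))*(-15) = (28*(-44))*(-15) = -1232*(-15) = 18480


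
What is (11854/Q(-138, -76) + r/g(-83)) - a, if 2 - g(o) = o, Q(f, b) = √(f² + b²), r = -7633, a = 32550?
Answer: -163199/5 + 5927*√6205/6205 ≈ -32565.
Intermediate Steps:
Q(f, b) = √(b² + f²)
g(o) = 2 - o
(11854/Q(-138, -76) + r/g(-83)) - a = (11854/(√((-76)² + (-138)²)) - 7633/(2 - 1*(-83))) - 1*32550 = (11854/(√(5776 + 19044)) - 7633/(2 + 83)) - 32550 = (11854/(√24820) - 7633/85) - 32550 = (11854/((2*√6205)) - 7633*1/85) - 32550 = (11854*(√6205/12410) - 449/5) - 32550 = (5927*√6205/6205 - 449/5) - 32550 = (-449/5 + 5927*√6205/6205) - 32550 = -163199/5 + 5927*√6205/6205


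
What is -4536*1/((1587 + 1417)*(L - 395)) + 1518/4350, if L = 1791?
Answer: 132211019/380043550 ≈ 0.34788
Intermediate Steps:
-4536*1/((1587 + 1417)*(L - 395)) + 1518/4350 = -4536*1/((1587 + 1417)*(1791 - 395)) + 1518/4350 = -4536/(3004*1396) + 1518*(1/4350) = -4536/4193584 + 253/725 = -4536*1/4193584 + 253/725 = -567/524198 + 253/725 = 132211019/380043550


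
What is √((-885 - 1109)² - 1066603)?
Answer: √2909433 ≈ 1705.7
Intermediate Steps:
√((-885 - 1109)² - 1066603) = √((-1994)² - 1066603) = √(3976036 - 1066603) = √2909433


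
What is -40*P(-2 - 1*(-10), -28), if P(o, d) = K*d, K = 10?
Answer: 11200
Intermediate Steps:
P(o, d) = 10*d
-40*P(-2 - 1*(-10), -28) = -400*(-28) = -40*(-280) = 11200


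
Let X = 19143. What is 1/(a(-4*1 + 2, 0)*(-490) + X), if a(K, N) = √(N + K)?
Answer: 19143/366934649 + 490*I*√2/366934649 ≈ 5.217e-5 + 1.8885e-6*I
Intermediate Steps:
a(K, N) = √(K + N)
1/(a(-4*1 + 2, 0)*(-490) + X) = 1/(√((-4*1 + 2) + 0)*(-490) + 19143) = 1/(√((-4 + 2) + 0)*(-490) + 19143) = 1/(√(-2 + 0)*(-490) + 19143) = 1/(√(-2)*(-490) + 19143) = 1/((I*√2)*(-490) + 19143) = 1/(-490*I*√2 + 19143) = 1/(19143 - 490*I*√2)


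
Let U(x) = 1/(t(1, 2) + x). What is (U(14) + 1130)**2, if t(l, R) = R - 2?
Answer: 250304041/196 ≈ 1.2771e+6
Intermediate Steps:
t(l, R) = -2 + R
U(x) = 1/x (U(x) = 1/((-2 + 2) + x) = 1/(0 + x) = 1/x)
(U(14) + 1130)**2 = (1/14 + 1130)**2 = (15821/14)**2 = 250304041/196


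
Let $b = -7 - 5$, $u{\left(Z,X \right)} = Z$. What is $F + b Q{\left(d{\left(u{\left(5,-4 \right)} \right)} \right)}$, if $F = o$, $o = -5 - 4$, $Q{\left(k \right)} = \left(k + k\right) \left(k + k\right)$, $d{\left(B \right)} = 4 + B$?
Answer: $-3897$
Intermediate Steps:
$Q{\left(k \right)} = 4 k^{2}$ ($Q{\left(k \right)} = 2 k 2 k = 4 k^{2}$)
$b = -12$ ($b = -7 - 5 = -12$)
$o = -9$ ($o = -5 - 4 = -9$)
$F = -9$
$F + b Q{\left(d{\left(u{\left(5,-4 \right)} \right)} \right)} = -9 - 12 \cdot 4 \left(4 + 5\right)^{2} = -9 - 12 \cdot 4 \cdot 9^{2} = -9 - 12 \cdot 4 \cdot 81 = -9 - 3888 = -3897$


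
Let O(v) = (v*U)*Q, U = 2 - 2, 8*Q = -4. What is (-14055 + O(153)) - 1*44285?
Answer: -58340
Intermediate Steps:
Q = -½ (Q = (⅛)*(-4) = -½ ≈ -0.50000)
U = 0
O(v) = 0 (O(v) = (v*0)*(-½) = 0*(-½) = 0)
(-14055 + O(153)) - 1*44285 = (-14055 + 0) - 1*44285 = -14055 - 44285 = -58340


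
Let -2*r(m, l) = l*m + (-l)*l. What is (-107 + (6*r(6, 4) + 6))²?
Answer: 15625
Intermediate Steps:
r(m, l) = l²/2 - l*m/2 (r(m, l) = -(l*m + (-l)*l)/2 = -(l*m - l²)/2 = -(-l² + l*m)/2 = l²/2 - l*m/2)
(-107 + (6*r(6, 4) + 6))² = (-107 + (6*((½)*4*(4 - 1*6)) + 6))² = (-107 + (6*((½)*4*(4 - 6)) + 6))² = (-107 + (6*((½)*4*(-2)) + 6))² = (-107 + (6*(-4) + 6))² = (-107 + (-24 + 6))² = (-107 - 18)² = (-125)² = 15625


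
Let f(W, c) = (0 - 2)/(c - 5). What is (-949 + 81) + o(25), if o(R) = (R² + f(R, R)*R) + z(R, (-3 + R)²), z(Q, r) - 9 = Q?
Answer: -423/2 ≈ -211.50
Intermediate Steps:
f(W, c) = -2/(-5 + c)
z(Q, r) = 9 + Q
o(R) = 9 + R + R² - 2*R/(-5 + R) (o(R) = (R² + (-2/(-5 + R))*R) + (9 + R) = (R² - 2*R/(-5 + R)) + (9 + R) = 9 + R + R² - 2*R/(-5 + R))
(-949 + 81) + o(25) = (-949 + 81) + (-2*25 + (-5 + 25)*(9 + 25 + 25²))/(-5 + 25) = -868 + (-50 + 20*(9 + 25 + 625))/20 = -868 + (-50 + 20*659)/20 = -868 + (-50 + 13180)/20 = -868 + (1/20)*13130 = -868 + 1313/2 = -423/2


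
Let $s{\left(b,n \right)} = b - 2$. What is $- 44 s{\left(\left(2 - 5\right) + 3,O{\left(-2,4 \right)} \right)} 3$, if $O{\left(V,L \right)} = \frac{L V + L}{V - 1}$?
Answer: $264$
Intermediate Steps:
$O{\left(V,L \right)} = \frac{L + L V}{-1 + V}$
$s{\left(b,n \right)} = -2 + b$ ($s{\left(b,n \right)} = b - 2 = -2 + b$)
$- 44 s{\left(\left(2 - 5\right) + 3,O{\left(-2,4 \right)} \right)} 3 = - 44 \left(-2 + \left(\left(2 - 5\right) + 3\right)\right) 3 = - 44 \left(-2 + \left(-3 + 3\right)\right) 3 = - 44 \left(-2 + 0\right) 3 = \left(-44\right) \left(-2\right) 3 = 88 \cdot 3 = 264$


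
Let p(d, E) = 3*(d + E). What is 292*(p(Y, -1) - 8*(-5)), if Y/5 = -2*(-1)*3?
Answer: 37084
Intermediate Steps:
Y = 30 (Y = 5*(-2*(-1)*3) = 5*(2*3) = 5*6 = 30)
p(d, E) = 3*E + 3*d (p(d, E) = 3*(E + d) = 3*E + 3*d)
292*(p(Y, -1) - 8*(-5)) = 292*((3*(-1) + 3*30) - 8*(-5)) = 292*((-3 + 90) + 40) = 292*(87 + 40) = 292*127 = 37084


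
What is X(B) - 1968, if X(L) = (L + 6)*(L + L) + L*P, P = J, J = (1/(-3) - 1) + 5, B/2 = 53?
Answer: 66494/3 ≈ 22165.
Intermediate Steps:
B = 106 (B = 2*53 = 106)
J = 11/3 (J = (-1/3 - 1) + 5 = -4/3 + 5 = 11/3 ≈ 3.6667)
P = 11/3 ≈ 3.6667
X(L) = 11*L/3 + 2*L*(6 + L) (X(L) = (L + 6)*(L + L) + L*(11/3) = (6 + L)*(2*L) + 11*L/3 = 2*L*(6 + L) + 11*L/3 = 11*L/3 + 2*L*(6 + L))
X(B) - 1968 = (1/3)*106*(47 + 6*106) - 1968 = (1/3)*106*(47 + 636) - 1968 = (1/3)*106*683 - 1968 = 72398/3 - 1968 = 66494/3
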